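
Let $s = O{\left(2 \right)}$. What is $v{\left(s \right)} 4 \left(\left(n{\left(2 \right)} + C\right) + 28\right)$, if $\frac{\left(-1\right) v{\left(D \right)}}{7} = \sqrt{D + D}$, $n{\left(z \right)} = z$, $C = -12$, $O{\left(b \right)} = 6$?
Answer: $- 1008 \sqrt{3} \approx -1745.9$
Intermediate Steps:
$s = 6$
$v{\left(D \right)} = - 7 \sqrt{2} \sqrt{D}$ ($v{\left(D \right)} = - 7 \sqrt{D + D} = - 7 \sqrt{2 D} = - 7 \sqrt{2} \sqrt{D}$)
$v{\left(s \right)} 4 \left(\left(n{\left(2 \right)} + C\right) + 28\right) = - 7 \sqrt{2} \sqrt{6} \cdot 4 \left(\left(2 - 12\right) + 28\right) = - 14 \sqrt{3} \cdot 4 \left(-10 + 28\right) = - 56 \sqrt{3} \cdot 18 = - 1008 \sqrt{3}$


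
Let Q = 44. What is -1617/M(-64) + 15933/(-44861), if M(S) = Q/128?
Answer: -1867629/397 ≈ -4704.4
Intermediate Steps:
M(S) = 11/32 (M(S) = 44/128 = 44*(1/128) = 11/32)
-1617/M(-64) + 15933/(-44861) = -1617/11/32 + 15933/(-44861) = -1617*32/11 + 15933*(-1/44861) = -4704 - 141/397 = -1867629/397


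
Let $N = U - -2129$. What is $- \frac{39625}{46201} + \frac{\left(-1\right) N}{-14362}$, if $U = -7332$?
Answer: $- \frac{18825071}{15431134} \approx -1.2199$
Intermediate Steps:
$N = -5203$ ($N = -7332 - -2129 = -7332 + 2129 = -5203$)
$- \frac{39625}{46201} + \frac{\left(-1\right) N}{-14362} = - \frac{39625}{46201} + \frac{\left(-1\right) \left(-5203\right)}{-14362} = \left(-39625\right) \frac{1}{46201} + 5203 \left(- \frac{1}{14362}\right) = - \frac{39625}{46201} - \frac{121}{334} = - \frac{18825071}{15431134}$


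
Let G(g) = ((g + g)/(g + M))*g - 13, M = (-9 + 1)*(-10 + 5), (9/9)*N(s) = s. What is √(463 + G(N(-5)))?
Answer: 2*√5530/7 ≈ 21.247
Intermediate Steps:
N(s) = s
M = 40 (M = -8*(-5) = 40)
G(g) = -13 + 2*g²/(40 + g) (G(g) = ((g + g)/(g + 40))*g - 13 = ((2*g)/(40 + g))*g - 13 = (2*g/(40 + g))*g - 13 = 2*g²/(40 + g) - 13 = -13 + 2*g²/(40 + g))
√(463 + G(N(-5))) = √(463 + (-520 - 13*(-5) + 2*(-5)²)/(40 - 5)) = √(463 + (-520 + 65 + 2*25)/35) = √(463 + (-520 + 65 + 50)/35) = √(463 + (1/35)*(-405)) = √(463 - 81/7) = √(3160/7) = 2*√5530/7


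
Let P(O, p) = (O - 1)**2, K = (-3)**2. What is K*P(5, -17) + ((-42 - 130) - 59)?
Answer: -87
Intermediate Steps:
K = 9
P(O, p) = (-1 + O)**2
K*P(5, -17) + ((-42 - 130) - 59) = 9*(-1 + 5)**2 + ((-42 - 130) - 59) = 9*4**2 + (-172 - 59) = 9*16 - 231 = 144 - 231 = -87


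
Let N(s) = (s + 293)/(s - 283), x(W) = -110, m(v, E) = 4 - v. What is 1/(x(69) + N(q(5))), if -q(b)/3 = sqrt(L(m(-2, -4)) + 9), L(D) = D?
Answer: -4438997/492900497 - 864*sqrt(15)/492900497 ≈ -0.0090127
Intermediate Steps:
q(b) = -3*sqrt(15) (q(b) = -3*sqrt((4 - 1*(-2)) + 9) = -3*sqrt((4 + 2) + 9) = -3*sqrt(6 + 9) = -3*sqrt(15))
N(s) = (293 + s)/(-283 + s)
1/(x(69) + N(q(5))) = 1/(-110 + (293 - 3*sqrt(15))/(-283 - 3*sqrt(15)))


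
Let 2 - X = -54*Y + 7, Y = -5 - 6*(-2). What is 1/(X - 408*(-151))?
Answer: 1/61981 ≈ 1.6134e-5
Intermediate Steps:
Y = 7 (Y = -5 + 12 = 7)
X = 373 (X = 2 - (-54*7 + 7) = 2 - (-378 + 7) = 2 - 1*(-371) = 2 + 371 = 373)
1/(X - 408*(-151)) = 1/(373 - 408*(-151)) = 1/(373 + 61608) = 1/61981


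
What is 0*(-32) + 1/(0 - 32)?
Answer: -1/32 ≈ -0.031250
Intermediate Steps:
0*(-32) + 1/(0 - 32) = 0 + 1/(-32) = 0 - 1/32 = -1/32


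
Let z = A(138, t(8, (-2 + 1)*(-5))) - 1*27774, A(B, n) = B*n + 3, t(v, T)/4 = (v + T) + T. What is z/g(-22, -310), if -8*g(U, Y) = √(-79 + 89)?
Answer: 14268*√10 ≈ 45119.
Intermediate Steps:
g(U, Y) = -√10/8 (g(U, Y) = -√(-79 + 89)/8 = -√10/8)
t(v, T) = 4*v + 8*T (t(v, T) = 4*((v + T) + T) = 4*((T + v) + T) = 4*(v + 2*T) = 4*v + 8*T)
A(B, n) = 3 + B*n
z = -17835 (z = (3 + 138*(4*8 + 8*((-2 + 1)*(-5)))) - 1*27774 = (3 + 138*(32 + 8*(-1*(-5)))) - 27774 = (3 + 138*(32 + 8*5)) - 27774 = (3 + 138*(32 + 40)) - 27774 = (3 + 138*72) - 27774 = (3 + 9936) - 27774 = 9939 - 27774 = -17835)
z/g(-22, -310) = -17835*(-4*√10/5) = -(-14268)*√10 = 14268*√10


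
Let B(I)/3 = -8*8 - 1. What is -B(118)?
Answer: 195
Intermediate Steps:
B(I) = -195 (B(I) = 3*(-8*8 - 1) = 3*(-64 - 1) = 3*(-65) = -195)
-B(118) = -1*(-195) = 195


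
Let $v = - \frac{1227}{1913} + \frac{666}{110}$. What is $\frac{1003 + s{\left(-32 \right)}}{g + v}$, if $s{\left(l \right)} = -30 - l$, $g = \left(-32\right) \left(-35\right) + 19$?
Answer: $\frac{105741075}{120409429} \approx 0.87818$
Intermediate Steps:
$v = \frac{569544}{105215}$ ($v = \left(-1227\right) \frac{1}{1913} + 666 \cdot \frac{1}{110} = - \frac{1227}{1913} + \frac{333}{55} = \frac{569544}{105215} \approx 5.4131$)
$g = 1139$ ($g = 1120 + 19 = 1139$)
$\frac{1003 + s{\left(-32 \right)}}{g + v} = \frac{1003 - -2}{1139 + \frac{569544}{105215}} = \frac{1003 + \left(-30 + 32\right)}{\frac{120409429}{105215}} = \left(1003 + 2\right) \frac{105215}{120409429} = 1005 \cdot \frac{105215}{120409429} = \frac{105741075}{120409429}$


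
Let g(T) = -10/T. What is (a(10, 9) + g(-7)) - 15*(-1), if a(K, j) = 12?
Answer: 199/7 ≈ 28.429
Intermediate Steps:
(a(10, 9) + g(-7)) - 15*(-1) = (12 - 10/(-7)) - 15*(-1) = (12 - 10*(-⅐)) + 15 = (12 + 10/7) + 15 = 94/7 + 15 = 199/7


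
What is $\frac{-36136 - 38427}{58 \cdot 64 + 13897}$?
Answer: $- \frac{74563}{17609} \approx -4.2344$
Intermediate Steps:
$\frac{-36136 - 38427}{58 \cdot 64 + 13897} = - \frac{74563}{3712 + 13897} = - \frac{74563}{17609}$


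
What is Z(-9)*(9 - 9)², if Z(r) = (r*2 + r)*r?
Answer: 0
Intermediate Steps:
Z(r) = 3*r² (Z(r) = (2*r + r)*r = (3*r)*r = 3*r²)
Z(-9)*(9 - 9)² = (3*(-9)²)*(9 - 9)² = (3*81)*0² = 243*0 = 0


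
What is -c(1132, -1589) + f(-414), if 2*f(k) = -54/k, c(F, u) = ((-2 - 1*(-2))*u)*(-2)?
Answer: 3/46 ≈ 0.065217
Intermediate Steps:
c(F, u) = 0 (c(F, u) = ((-2 + 2)*u)*(-2) = (0*u)*(-2) = 0*(-2) = 0)
f(k) = -27/k (f(k) = (-54/k)/2 = -27/k)
-c(1132, -1589) + f(-414) = -1*0 - 27/(-414) = 0 - 27*(-1/414) = 0 + 3/46 = 3/46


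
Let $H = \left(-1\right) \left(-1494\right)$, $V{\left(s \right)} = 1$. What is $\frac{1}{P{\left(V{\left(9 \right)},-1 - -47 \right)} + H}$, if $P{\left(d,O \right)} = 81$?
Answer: $\frac{1}{1575} \approx 0.00063492$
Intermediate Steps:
$H = 1494$
$\frac{1}{P{\left(V{\left(9 \right)},-1 - -47 \right)} + H} = \frac{1}{81 + 1494} = \frac{1}{1575}$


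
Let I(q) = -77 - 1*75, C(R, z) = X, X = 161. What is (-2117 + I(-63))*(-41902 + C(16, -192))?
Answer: 94710329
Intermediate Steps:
C(R, z) = 161
I(q) = -152 (I(q) = -77 - 75 = -152)
(-2117 + I(-63))*(-41902 + C(16, -192)) = (-2117 - 152)*(-41902 + 161) = -2269*(-41741) = 94710329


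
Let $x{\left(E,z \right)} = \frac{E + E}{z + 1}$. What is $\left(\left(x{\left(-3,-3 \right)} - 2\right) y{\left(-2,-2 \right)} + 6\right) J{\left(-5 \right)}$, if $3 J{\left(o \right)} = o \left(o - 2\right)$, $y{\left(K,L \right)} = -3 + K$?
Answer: $\frac{35}{3} \approx 11.667$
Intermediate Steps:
$J{\left(o \right)} = \frac{o \left(-2 + o\right)}{3}$ ($J{\left(o \right)} = \frac{o \left(o - 2\right)}{3} = \frac{o \left(-2 + o\right)}{3}$)
$x{\left(E,z \right)} = \frac{2 E}{1 + z}$
$\left(\left(x{\left(-3,-3 \right)} - 2\right) y{\left(-2,-2 \right)} + 6\right) J{\left(-5 \right)} = \left(\left(2 \left(-3\right) \frac{1}{1 - 3} - 2\right) \left(-3 - 2\right) + 6\right) \frac{1}{3} \left(-5\right) \left(-2 - 5\right) = \left(\left(2 \left(-3\right) \frac{1}{-2} - 2\right) \left(-5\right) + 6\right) \frac{1}{3} \left(-5\right) \left(-7\right) = \left(\left(2 \left(-3\right) \left(- \frac{1}{2}\right) - 2\right) \left(-5\right) + 6\right) \frac{35}{3} = \left(\left(3 - 2\right) \left(-5\right) + 6\right) \frac{35}{3} = \left(1 \left(-5\right) + 6\right) \frac{35}{3} = \left(-5 + 6\right) \frac{35}{3} = 1 \cdot \frac{35}{3} = \frac{35}{3}$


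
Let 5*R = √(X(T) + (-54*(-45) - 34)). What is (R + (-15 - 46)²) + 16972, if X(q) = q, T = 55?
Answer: 20693 + √2451/5 ≈ 20703.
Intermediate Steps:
R = √2451/5 (R = √(55 + (-54*(-45) - 34))/5 = √(55 + (2430 - 34))/5 = √(55 + 2396)/5 = √2451/5 ≈ 9.9015)
(R + (-15 - 46)²) + 16972 = (√2451/5 + (-15 - 46)²) + 16972 = (√2451/5 + (-61)²) + 16972 = (√2451/5 + 3721) + 16972 = (3721 + √2451/5) + 16972 = 20693 + √2451/5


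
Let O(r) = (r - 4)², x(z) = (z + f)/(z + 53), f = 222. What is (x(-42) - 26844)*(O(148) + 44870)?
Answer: -19360593024/11 ≈ -1.7601e+9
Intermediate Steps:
x(z) = (222 + z)/(53 + z) (x(z) = (z + 222)/(z + 53) = (222 + z)/(53 + z))
O(r) = (-4 + r)²
(x(-42) - 26844)*(O(148) + 44870) = ((222 - 42)/(53 - 42) - 26844)*((-4 + 148)² + 44870) = (180/11 - 26844)*(144² + 44870) = ((1/11)*180 - 26844)*(20736 + 44870) = (180/11 - 26844)*65606 = -295104/11*65606 = -19360593024/11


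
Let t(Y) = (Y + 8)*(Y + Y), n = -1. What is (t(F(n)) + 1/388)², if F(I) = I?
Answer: 29495761/150544 ≈ 195.93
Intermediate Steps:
t(Y) = 2*Y*(8 + Y) (t(Y) = (8 + Y)*(2*Y) = 2*Y*(8 + Y))
(t(F(n)) + 1/388)² = (2*(-1)*(8 - 1) + 1/388)² = (2*(-1)*7 + 1/388)² = (-14 + 1/388)² = (-5431/388)² = 29495761/150544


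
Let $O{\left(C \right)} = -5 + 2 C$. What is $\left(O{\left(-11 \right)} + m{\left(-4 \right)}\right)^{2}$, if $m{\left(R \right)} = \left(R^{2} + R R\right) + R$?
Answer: $1$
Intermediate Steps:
$m{\left(R \right)} = R + 2 R^{2}$ ($m{\left(R \right)} = \left(R^{2} + R^{2}\right) + R = 2 R^{2} + R = R + 2 R^{2}$)
$\left(O{\left(-11 \right)} + m{\left(-4 \right)}\right)^{2} = \left(\left(-5 + 2 \left(-11\right)\right) - 4 \left(1 + 2 \left(-4\right)\right)\right)^{2} = \left(\left(-5 - 22\right) - 4 \left(1 - 8\right)\right)^{2} = \left(-27 - -28\right)^{2} = \left(-27 + 28\right)^{2} = 1^{2} = 1$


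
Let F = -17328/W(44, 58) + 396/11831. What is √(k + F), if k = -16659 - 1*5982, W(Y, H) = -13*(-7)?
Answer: 3*I*√2940461006035917/1076621 ≈ 151.1*I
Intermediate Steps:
W(Y, H) = 91
k = -22641 (k = -16659 - 5982 = -22641)
F = -204971532/1076621 (F = -17328/91 + 396/11831 = -204971532/1076621 ≈ -190.38)
√(k + F) = √(-22641 - 204971532/1076621) = √(-24580747593/1076621) = 3*I*√2940461006035917/1076621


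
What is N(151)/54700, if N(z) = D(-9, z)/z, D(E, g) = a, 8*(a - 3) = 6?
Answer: 3/6607760 ≈ 4.5401e-7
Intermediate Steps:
a = 15/4 (a = 3 + (1/8)*6 = 3 + 3/4 = 15/4 ≈ 3.7500)
D(E, g) = 15/4
N(z) = 15/(4*z)
N(151)/54700 = ((15/4)/151)/54700 = ((15/4)*(1/151))*(1/54700) = (15/604)*(1/54700) = 3/6607760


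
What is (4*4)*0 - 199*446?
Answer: -88754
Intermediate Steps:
(4*4)*0 - 199*446 = 16*0 - 88754 = 0 - 88754 = -88754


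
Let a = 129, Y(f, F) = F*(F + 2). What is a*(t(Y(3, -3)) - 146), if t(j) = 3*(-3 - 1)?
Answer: -20382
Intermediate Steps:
Y(f, F) = F*(2 + F)
t(j) = -12 (t(j) = 3*(-4) = -12)
a*(t(Y(3, -3)) - 146) = 129*(-12 - 146) = 129*(-158) = -20382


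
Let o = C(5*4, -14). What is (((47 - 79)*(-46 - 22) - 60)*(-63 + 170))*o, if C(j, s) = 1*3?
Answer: 679236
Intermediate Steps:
C(j, s) = 3
o = 3
(((47 - 79)*(-46 - 22) - 60)*(-63 + 170))*o = (((47 - 79)*(-46 - 22) - 60)*(-63 + 170))*3 = ((-32*(-68) - 60)*107)*3 = ((2176 - 60)*107)*3 = (2116*107)*3 = 226412*3 = 679236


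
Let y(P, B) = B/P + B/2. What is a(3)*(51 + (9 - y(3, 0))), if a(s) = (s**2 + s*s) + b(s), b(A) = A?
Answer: 1260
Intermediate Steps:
y(P, B) = B/2 + B/P (y(P, B) = B/P + B*(1/2) = B/P + B/2 = B/2 + B/P)
a(s) = s + 2*s**2 (a(s) = (s**2 + s*s) + s = (s**2 + s**2) + s = 2*s**2 + s = s + 2*s**2)
a(3)*(51 + (9 - y(3, 0))) = (3*(1 + 2*3))*(51 + (9 - ((1/2)*0 + 0/3))) = (3*(1 + 6))*(51 + (9 - (0 + 0*(1/3)))) = (3*7)*(51 + (9 - (0 + 0))) = 21*(51 + (9 - 1*0)) = 21*(51 + (9 + 0)) = 21*(51 + 9) = 21*60 = 1260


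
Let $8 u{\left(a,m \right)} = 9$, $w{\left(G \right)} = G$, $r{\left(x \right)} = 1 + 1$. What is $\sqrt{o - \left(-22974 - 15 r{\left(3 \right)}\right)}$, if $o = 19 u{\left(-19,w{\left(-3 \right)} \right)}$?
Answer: $\frac{3 \sqrt{40934}}{4} \approx 151.74$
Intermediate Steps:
$r{\left(x \right)} = 2$
$u{\left(a,m \right)} = \frac{9}{8}$ ($u{\left(a,m \right)} = \frac{1}{8} \cdot 9 = \frac{9}{8}$)
$o = \frac{171}{8}$ ($o = 19 \cdot \frac{9}{8} = \frac{171}{8} \approx 21.375$)
$\sqrt{o - \left(-22974 - 15 r{\left(3 \right)}\right)} = \sqrt{\frac{171}{8} + \left(\left(15 \cdot 2 + 60\right) - -22914\right)} = \sqrt{\frac{171}{8} + \left(\left(30 + 60\right) + 22914\right)} = \sqrt{\frac{171}{8} + \left(90 + 22914\right)} = \sqrt{\frac{171}{8} + 23004} = \sqrt{\frac{184203}{8}} = \frac{3 \sqrt{40934}}{4}$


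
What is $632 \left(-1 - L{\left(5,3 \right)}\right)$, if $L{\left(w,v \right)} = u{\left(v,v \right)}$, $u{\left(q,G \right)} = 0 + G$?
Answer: $-2528$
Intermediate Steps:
$u{\left(q,G \right)} = G$
$L{\left(w,v \right)} = v$
$632 \left(-1 - L{\left(5,3 \right)}\right) = 632 \left(-1 - 3\right) = 632 \left(-4\right) = -2528$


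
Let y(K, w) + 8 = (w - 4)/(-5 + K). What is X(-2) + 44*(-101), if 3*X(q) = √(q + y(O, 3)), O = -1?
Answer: -4444 + I*√354/18 ≈ -4444.0 + 1.0453*I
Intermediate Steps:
y(K, w) = -8 + (-4 + w)/(-5 + K) (y(K, w) = -8 + (w - 4)/(-5 + K) = -8 + (-4 + w)/(-5 + K))
X(q) = √(-47/6 + q)/3 (X(q) = √(q + (36 + 3 - 8*(-1))/(-5 - 1))/3 = √(q + (36 + 3 + 8)/(-6))/3 = √(q - ⅙*47)/3 = √(q - 47/6)/3 = √(-47/6 + q)/3)
X(-2) + 44*(-101) = √(-282 + 36*(-2))/18 + 44*(-101) = √(-282 - 72)/18 - 4444 = √(-354)/18 - 4444 = (I*√354)/18 - 4444 = I*√354/18 - 4444 = -4444 + I*√354/18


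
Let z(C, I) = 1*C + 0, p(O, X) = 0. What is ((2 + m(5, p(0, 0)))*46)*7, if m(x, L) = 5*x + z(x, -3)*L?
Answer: 8694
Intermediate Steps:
z(C, I) = C (z(C, I) = C + 0 = C)
m(x, L) = 5*x + L*x (m(x, L) = 5*x + x*L = 5*x + L*x)
((2 + m(5, p(0, 0)))*46)*7 = ((2 + 5*(5 + 0))*46)*7 = ((2 + 5*5)*46)*7 = ((2 + 25)*46)*7 = (27*46)*7 = 1242*7 = 8694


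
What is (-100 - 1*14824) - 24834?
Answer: -39758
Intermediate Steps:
(-100 - 1*14824) - 24834 = (-100 - 14824) - 24834 = -14924 - 24834 = -39758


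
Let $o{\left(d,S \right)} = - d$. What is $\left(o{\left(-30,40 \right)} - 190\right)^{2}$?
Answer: $25600$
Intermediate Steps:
$\left(o{\left(-30,40 \right)} - 190\right)^{2} = \left(\left(-1\right) \left(-30\right) - 190\right)^{2} = \left(30 - 190\right)^{2} = \left(-160\right)^{2} = 25600$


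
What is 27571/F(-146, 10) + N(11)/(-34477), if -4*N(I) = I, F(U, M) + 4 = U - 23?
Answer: -3802259565/23858084 ≈ -159.37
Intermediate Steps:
F(U, M) = -27 + U (F(U, M) = -4 + (U - 23) = -4 + (-23 + U) = -27 + U)
N(I) = -I/4
27571/F(-146, 10) + N(11)/(-34477) = 27571/(-27 - 146) - ¼*11/(-34477) = 27571/(-173) - 11/4*(-1/34477) = 27571*(-1/173) + 11/137908 = -27571/173 + 11/137908 = -3802259565/23858084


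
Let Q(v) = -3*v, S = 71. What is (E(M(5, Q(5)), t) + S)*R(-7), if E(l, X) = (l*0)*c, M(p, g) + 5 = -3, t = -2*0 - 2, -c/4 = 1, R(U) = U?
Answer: -497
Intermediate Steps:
c = -4 (c = -4*1 = -4)
t = -2 (t = 0 - 2 = -2)
M(p, g) = -8 (M(p, g) = -5 - 3 = -8)
E(l, X) = 0 (E(l, X) = (l*0)*(-4) = 0*(-4) = 0)
(E(M(5, Q(5)), t) + S)*R(-7) = (0 + 71)*(-7) = 71*(-7) = -497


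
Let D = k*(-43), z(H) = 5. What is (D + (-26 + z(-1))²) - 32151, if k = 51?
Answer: -33903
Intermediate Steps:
D = -2193 (D = 51*(-43) = -2193)
(D + (-26 + z(-1))²) - 32151 = (-2193 + (-26 + 5)²) - 32151 = (-2193 + (-21)²) - 32151 = (-2193 + 441) - 32151 = -1752 - 32151 = -33903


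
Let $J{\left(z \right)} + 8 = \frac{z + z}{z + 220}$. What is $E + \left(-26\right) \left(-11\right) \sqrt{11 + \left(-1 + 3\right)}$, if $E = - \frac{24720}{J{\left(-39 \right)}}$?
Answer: $\frac{2237160}{763} + 286 \sqrt{13} \approx 3963.2$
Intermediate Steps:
$J{\left(z \right)} = -8 + \frac{2 z}{220 + z}$ ($J{\left(z \right)} = -8 + \frac{z + z}{z + 220} = -8 + \frac{2 z}{220 + z}$)
$E = \frac{2237160}{763}$ ($E = - \frac{24720}{2 \frac{1}{220 - 39} \left(-880 - -117\right)} = - \frac{24720}{2 \cdot \frac{1}{181} \left(-880 + 117\right)} = - \frac{24720}{2 \cdot \frac{1}{181} \left(-763\right)} = - \frac{24720}{- \frac{1526}{181}} = \left(-24720\right) \left(- \frac{181}{1526}\right) = \frac{2237160}{763} \approx 2932.1$)
$E + \left(-26\right) \left(-11\right) \sqrt{11 + \left(-1 + 3\right)} = \frac{2237160}{763} + \left(-26\right) \left(-11\right) \sqrt{11 + \left(-1 + 3\right)} = \frac{2237160}{763} + 286 \sqrt{11 + 2} = \frac{2237160}{763} + 286 \sqrt{13}$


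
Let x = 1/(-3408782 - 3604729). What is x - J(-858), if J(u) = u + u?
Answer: 12035184875/7013511 ≈ 1716.0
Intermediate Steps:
J(u) = 2*u
x = -1/7013511 (x = 1/(-7013511) = -1/7013511 ≈ -1.4258e-7)
x - J(-858) = -1/7013511 - 2*(-858) = -1/7013511 - 1*(-1716) = -1/7013511 + 1716 = 12035184875/7013511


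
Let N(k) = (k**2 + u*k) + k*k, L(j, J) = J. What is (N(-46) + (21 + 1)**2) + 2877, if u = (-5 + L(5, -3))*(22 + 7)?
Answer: 18265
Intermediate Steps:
u = -232 (u = (-5 - 3)*(22 + 7) = -8*29 = -232)
N(k) = -232*k + 2*k**2 (N(k) = (k**2 - 232*k) + k*k = (k**2 - 232*k) + k**2 = -232*k + 2*k**2)
(N(-46) + (21 + 1)**2) + 2877 = (2*(-46)*(-116 - 46) + (21 + 1)**2) + 2877 = (2*(-46)*(-162) + 22**2) + 2877 = (14904 + 484) + 2877 = 15388 + 2877 = 18265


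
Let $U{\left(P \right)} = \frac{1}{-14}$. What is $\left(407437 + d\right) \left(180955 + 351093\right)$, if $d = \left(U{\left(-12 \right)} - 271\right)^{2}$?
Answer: $\frac{12537668157124}{49} \approx 2.5587 \cdot 10^{11}$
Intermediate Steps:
$U{\left(P \right)} = - \frac{1}{14}$
$d = \frac{14402025}{196}$ ($d = \left(- \frac{1}{14} - 271\right)^{2} = \left(- \frac{3795}{14}\right)^{2} = \frac{14402025}{196} \approx 73480.0$)
$\left(407437 + d\right) \left(180955 + 351093\right) = \left(407437 + \frac{14402025}{196}\right) \left(180955 + 351093\right) = \frac{94259677}{196} \cdot 532048 = \frac{12537668157124}{49}$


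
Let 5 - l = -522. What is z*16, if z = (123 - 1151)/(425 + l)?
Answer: -2056/119 ≈ -17.277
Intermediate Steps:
l = 527 (l = 5 - 1*(-522) = 5 + 522 = 527)
z = -257/238 (z = (123 - 1151)/(425 + 527) = -1028/952 = -1028*1/952 = -257/238 ≈ -1.0798)
z*16 = -257/238*16 = -2056/119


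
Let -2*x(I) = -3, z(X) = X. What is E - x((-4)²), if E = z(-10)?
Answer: -23/2 ≈ -11.500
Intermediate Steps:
x(I) = 3/2 (x(I) = -½*(-3) = 3/2)
E = -10
E - x((-4)²) = -10 - 1*3/2 = -10 - 3/2 = -23/2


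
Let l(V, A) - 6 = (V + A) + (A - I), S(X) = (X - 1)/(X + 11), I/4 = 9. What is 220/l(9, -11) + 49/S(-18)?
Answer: 10569/817 ≈ 12.936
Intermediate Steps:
I = 36 (I = 4*9 = 36)
S(X) = (-1 + X)/(11 + X)
l(V, A) = -30 + V + 2*A (l(V, A) = 6 + ((V + A) + (A - 1*36)) = 6 + ((A + V) + (A - 36)) = 6 + ((A + V) + (-36 + A)) = 6 + (-36 + V + 2*A) = -30 + V + 2*A)
220/l(9, -11) + 49/S(-18) = 220/(-30 + 9 + 2*(-11)) + 49/(((-1 - 18)/(11 - 18))) = 220/(-30 + 9 - 22) + 49/((-19/(-7))) = 220/(-43) + 49/((-⅐*(-19))) = 220*(-1/43) + 49/(19/7) = -220/43 + 49*(7/19) = -220/43 + 343/19 = 10569/817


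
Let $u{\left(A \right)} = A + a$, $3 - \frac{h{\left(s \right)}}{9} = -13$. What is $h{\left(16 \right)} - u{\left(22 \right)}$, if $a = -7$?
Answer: $129$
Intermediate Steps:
$h{\left(s \right)} = 144$ ($h{\left(s \right)} = 27 - -117 = 27 + 117 = 144$)
$u{\left(A \right)} = -7 + A$ ($u{\left(A \right)} = A - 7 = -7 + A$)
$h{\left(16 \right)} - u{\left(22 \right)} = 144 - \left(-7 + 22\right) = 144 - 15 = 129$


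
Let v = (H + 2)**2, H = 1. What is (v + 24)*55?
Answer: 1815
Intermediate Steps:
v = 9 (v = (1 + 2)**2 = 3**2 = 9)
(v + 24)*55 = (9 + 24)*55 = 33*55 = 1815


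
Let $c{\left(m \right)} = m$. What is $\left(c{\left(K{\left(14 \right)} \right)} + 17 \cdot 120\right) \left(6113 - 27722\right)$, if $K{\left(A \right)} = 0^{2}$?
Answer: $-44082360$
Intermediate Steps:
$K{\left(A \right)} = 0$
$\left(c{\left(K{\left(14 \right)} \right)} + 17 \cdot 120\right) \left(6113 - 27722\right) = \left(0 + 17 \cdot 120\right) \left(6113 - 27722\right) = \left(0 + 2040\right) \left(-21609\right) = 2040 \left(-21609\right) = -44082360$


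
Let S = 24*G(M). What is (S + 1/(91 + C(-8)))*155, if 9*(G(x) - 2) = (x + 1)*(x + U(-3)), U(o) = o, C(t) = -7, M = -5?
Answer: 1736155/84 ≈ 20669.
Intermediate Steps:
G(x) = 2 + (1 + x)*(-3 + x)/9 (G(x) = 2 + ((x + 1)*(x - 3))/9 = 2 + ((1 + x)*(-3 + x))/9 = 2 + (1 + x)*(-3 + x)/9)
S = 400/3 (S = 24*(5/3 - 2/9*(-5) + (1/9)*(-5)**2) = 24*(5/3 + 10/9 + (1/9)*25) = 24*(5/3 + 10/9 + 25/9) = 24*(50/9) = 400/3 ≈ 133.33)
(S + 1/(91 + C(-8)))*155 = (400/3 + 1/(91 - 7))*155 = (400/3 + 1/84)*155 = (11201/84)*155 = 1736155/84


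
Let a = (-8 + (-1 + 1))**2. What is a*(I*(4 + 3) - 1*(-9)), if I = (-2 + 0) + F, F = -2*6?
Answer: -5696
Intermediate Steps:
F = -12
I = -14 (I = (-2 + 0) - 12 = -2 - 12 = -14)
a = 64 (a = (-8 + 0)**2 = (-8)**2 = 64)
a*(I*(4 + 3) - 1*(-9)) = 64*(-14*(4 + 3) - 1*(-9)) = 64*(-14*7 + 9) = 64*(-98 + 9) = 64*(-89) = -5696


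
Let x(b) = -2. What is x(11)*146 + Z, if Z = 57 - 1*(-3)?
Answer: -232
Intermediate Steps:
Z = 60 (Z = 57 + 3 = 60)
x(11)*146 + Z = -2*146 + 60 = -292 + 60 = -232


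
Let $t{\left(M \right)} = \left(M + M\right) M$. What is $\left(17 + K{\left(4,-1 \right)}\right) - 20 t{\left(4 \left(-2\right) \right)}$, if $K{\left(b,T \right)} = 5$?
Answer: $-2538$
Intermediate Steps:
$t{\left(M \right)} = 2 M^{2}$ ($t{\left(M \right)} = 2 M M = 2 M^{2}$)
$\left(17 + K{\left(4,-1 \right)}\right) - 20 t{\left(4 \left(-2\right) \right)} = \left(17 + 5\right) - 20 \cdot 2 \left(4 \left(-2\right)\right)^{2} = 22 - 20 \cdot 2 \left(-8\right)^{2} = 22 - 20 \cdot 2 \cdot 64 = 22 - 2560 = -2538$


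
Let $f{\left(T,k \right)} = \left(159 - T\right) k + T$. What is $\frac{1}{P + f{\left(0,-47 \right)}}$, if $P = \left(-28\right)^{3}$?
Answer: $- \frac{1}{29425} \approx -3.3985 \cdot 10^{-5}$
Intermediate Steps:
$f{\left(T,k \right)} = T + k \left(159 - T\right)$ ($f{\left(T,k \right)} = k \left(159 - T\right) + T = T + k \left(159 - T\right)$)
$P = -21952$
$\frac{1}{P + f{\left(0,-47 \right)}} = \frac{1}{-21952 + \left(0 + 159 \left(-47\right) - 0 \left(-47\right)\right)} = \frac{1}{-21952 + \left(0 - 7473 + 0\right)} = \frac{1}{-21952 - 7473} = \frac{1}{-29425} = - \frac{1}{29425}$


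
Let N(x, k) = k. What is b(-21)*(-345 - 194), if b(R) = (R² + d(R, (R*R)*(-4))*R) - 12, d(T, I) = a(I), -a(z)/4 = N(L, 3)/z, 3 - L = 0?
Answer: -231154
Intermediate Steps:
L = 3 (L = 3 - 1*0 = 3 + 0 = 3)
a(z) = -12/z
d(T, I) = -12/I
b(R) = -12 + R² + 3/R (b(R) = (R² + (-12*(-1/(4*R²)))*R) - 12 = (R² + (-(-3)/R²)*R) - 12 = (R² + (3/R²)*R) - 12 = (R² + 3/R) - 12 = -12 + R² + 3/R)
b(-21)*(-345 - 194) = (-12 + (-21)² + 3/(-21))*(-345 - 194) = (-12 + 441 + 3*(-1/21))*(-539) = (-12 + 441 - ⅐)*(-539) = (3002/7)*(-539) = -231154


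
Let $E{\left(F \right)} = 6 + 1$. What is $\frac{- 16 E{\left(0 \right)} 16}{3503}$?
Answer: $- \frac{1792}{3503} \approx -0.51156$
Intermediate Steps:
$E{\left(F \right)} = 7$
$\frac{- 16 E{\left(0 \right)} 16}{3503} = \frac{\left(-16\right) 7 \cdot 16}{3503} = \left(-112\right) 16 \cdot \frac{1}{3503} = \left(-1792\right) \frac{1}{3503} = - \frac{1792}{3503}$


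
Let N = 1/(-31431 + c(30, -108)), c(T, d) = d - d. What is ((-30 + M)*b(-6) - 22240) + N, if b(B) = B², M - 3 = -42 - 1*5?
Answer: -782757625/31431 ≈ -24904.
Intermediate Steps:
M = -44 (M = 3 + (-42 - 1*5) = 3 + (-42 - 5) = 3 - 47 = -44)
c(T, d) = 0
N = -1/31431 (N = 1/(-31431 + 0) = 1/(-31431) = -1/31431 ≈ -3.1816e-5)
((-30 + M)*b(-6) - 22240) + N = ((-30 - 44)*(-6)² - 22240) - 1/31431 = (-74*36 - 22240) - 1/31431 = (-2664 - 22240) - 1/31431 = -24904 - 1/31431 = -782757625/31431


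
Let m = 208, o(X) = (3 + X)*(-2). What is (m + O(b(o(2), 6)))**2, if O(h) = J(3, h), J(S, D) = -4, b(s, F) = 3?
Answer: 41616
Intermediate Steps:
o(X) = -6 - 2*X
O(h) = -4
(m + O(b(o(2), 6)))**2 = (208 - 4)**2 = 204**2 = 41616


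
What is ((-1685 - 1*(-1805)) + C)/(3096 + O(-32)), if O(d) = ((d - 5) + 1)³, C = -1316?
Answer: 299/10890 ≈ 0.027456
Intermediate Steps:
O(d) = (-4 + d)³ (O(d) = ((-5 + d) + 1)³ = (-4 + d)³)
((-1685 - 1*(-1805)) + C)/(3096 + O(-32)) = ((-1685 - 1*(-1805)) - 1316)/(3096 + (-4 - 32)³) = ((-1685 + 1805) - 1316)/(3096 + (-36)³) = (120 - 1316)/(3096 - 46656) = -1196/(-43560) = -1196*(-1/43560) = 299/10890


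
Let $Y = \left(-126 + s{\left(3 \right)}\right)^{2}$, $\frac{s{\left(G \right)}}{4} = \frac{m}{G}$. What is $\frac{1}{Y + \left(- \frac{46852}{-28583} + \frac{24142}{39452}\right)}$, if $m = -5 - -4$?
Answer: $\frac{5074454322}{82287497771897} \approx 6.1667 \cdot 10^{-5}$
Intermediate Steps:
$m = -1$ ($m = -5 + 4 = -1$)
$s{\left(G \right)} = - \frac{4}{G}$ ($s{\left(G \right)} = 4 \left(- \frac{1}{G}\right) = - \frac{4}{G}$)
$Y = \frac{145924}{9}$ ($Y = \left(-126 - \frac{4}{3}\right)^{2} = \left(- \frac{382}{3}\right)^{2} = \frac{145924}{9} \approx 16214.0$)
$\frac{1}{Y + \left(- \frac{46852}{-28583} + \frac{24142}{39452}\right)} = \frac{1}{\frac{145924}{9} + \left(- \frac{46852}{-28583} + \frac{24142}{39452}\right)} = \frac{1}{\frac{145924}{9} + \left(\left(-46852\right) \left(- \frac{1}{28583}\right) + 24142 \cdot \frac{1}{39452}\right)} = \frac{1}{\frac{145924}{9} + \left(\frac{46852}{28583} + \frac{12071}{19726}\right)} = \frac{1}{\frac{145924}{9} + \frac{1269227945}{563828258}} = \frac{1}{\frac{82287497771897}{5074454322}} = \frac{5074454322}{82287497771897}$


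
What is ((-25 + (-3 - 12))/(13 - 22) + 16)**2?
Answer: 33856/81 ≈ 417.98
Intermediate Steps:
((-25 + (-3 - 12))/(13 - 22) + 16)**2 = ((-25 - 15)/(-9) + 16)**2 = (-40*(-1/9) + 16)**2 = (40/9 + 16)**2 = (184/9)**2 = 33856/81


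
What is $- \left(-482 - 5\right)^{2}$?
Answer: $-237169$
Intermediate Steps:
$- \left(-482 - 5\right)^{2} = - \left(-487\right)^{2} = \left(-1\right) 237169 = -237169$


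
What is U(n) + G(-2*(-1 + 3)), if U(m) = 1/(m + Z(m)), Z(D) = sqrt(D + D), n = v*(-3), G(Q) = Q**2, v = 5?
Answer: 271/17 - I*sqrt(30)/255 ≈ 15.941 - 0.021479*I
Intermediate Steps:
n = -15 (n = 5*(-3) = -15)
Z(D) = sqrt(2)*sqrt(D) (Z(D) = sqrt(2*D) = sqrt(2)*sqrt(D))
U(m) = 1/(m + sqrt(2)*sqrt(m))
U(n) + G(-2*(-1 + 3)) = 1/(-15 + sqrt(2)*sqrt(-15)) + (-2*(-1 + 3))**2 = 1/(-15 + sqrt(2)*(I*sqrt(15))) + (-2*2)**2 = 1/(-15 + I*sqrt(30)) + (-4)**2 = 1/(-15 + I*sqrt(30)) + 16 = 16 + 1/(-15 + I*sqrt(30))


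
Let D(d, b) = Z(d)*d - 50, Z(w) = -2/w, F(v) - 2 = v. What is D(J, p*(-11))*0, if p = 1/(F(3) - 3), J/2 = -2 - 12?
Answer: 0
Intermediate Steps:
F(v) = 2 + v
J = -28 (J = 2*(-2 - 12) = 2*(-14) = -28)
p = 1/2 (p = 1/((2 + 3) - 3) = 1/(5 - 3) = 1/2 ≈ 0.50000)
D(d, b) = -52 (D(d, b) = (-2/d)*d - 50 = -2 - 50 = -52)
D(J, p*(-11))*0 = -52*0 = 0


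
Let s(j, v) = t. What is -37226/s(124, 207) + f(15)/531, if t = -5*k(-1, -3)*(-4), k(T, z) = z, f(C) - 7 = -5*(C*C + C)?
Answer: 3282571/5310 ≈ 618.19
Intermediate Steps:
f(C) = 7 - 5*C - 5*C² (f(C) = 7 - 5*(C*C + C) = 7 - 5*(C² + C) = 7 - 5*(C + C²) = 7 + (-5*C - 5*C²) = 7 - 5*C - 5*C²)
t = -60 (t = -5*(-3)*(-4) = 15*(-4) = -60)
s(j, v) = -60
-37226/s(124, 207) + f(15)/531 = -37226/(-60) + (7 - 5*15 - 5*15²)/531 = -37226*(-1/60) + (7 - 75 - 5*225)*(1/531) = 18613/30 + (7 - 75 - 1125)*(1/531) = 18613/30 - 1193*1/531 = 18613/30 - 1193/531 = 3282571/5310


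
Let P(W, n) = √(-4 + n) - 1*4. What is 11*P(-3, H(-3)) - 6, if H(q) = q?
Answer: -50 + 11*I*√7 ≈ -50.0 + 29.103*I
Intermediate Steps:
P(W, n) = -4 + √(-4 + n) (P(W, n) = √(-4 + n) - 4 = -4 + √(-4 + n))
11*P(-3, H(-3)) - 6 = 11*(-4 + √(-4 - 3)) - 6 = 11*(-4 + √(-7)) - 6 = 11*(-4 + I*√7) - 6 = (-44 + 11*I*√7) - 6 = -50 + 11*I*√7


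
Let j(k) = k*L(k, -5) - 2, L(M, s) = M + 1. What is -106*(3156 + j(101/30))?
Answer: -151147043/450 ≈ -3.3588e+5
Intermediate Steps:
L(M, s) = 1 + M
j(k) = -2 + k*(1 + k) (j(k) = k*(1 + k) - 2 = -2 + k*(1 + k))
-106*(3156 + j(101/30)) = -106*(3156 + (-2 + (101/30)*(1 + 101/30))) = -106*(3156 + (-2 + (101*(1/30))*(1 + 101*(1/30)))) = -106*(3156 + (-2 + 101*(1 + 101/30)/30)) = -106*(3156 + (-2 + (101/30)*(131/30))) = -106*(3156 + (-2 + 13231/900)) = -106*(3156 + 11431/900) = -106*2851831/900 = -151147043/450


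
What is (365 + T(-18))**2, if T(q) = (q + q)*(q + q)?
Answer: 2758921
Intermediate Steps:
T(q) = 4*q**2 (T(q) = (2*q)*(2*q) = 4*q**2)
(365 + T(-18))**2 = (365 + 4*(-18)**2)**2 = (365 + 4*324)**2 = (365 + 1296)**2 = 1661**2 = 2758921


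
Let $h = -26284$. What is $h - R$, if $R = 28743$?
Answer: $-55027$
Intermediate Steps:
$h - R = -26284 - 28743 = -55027$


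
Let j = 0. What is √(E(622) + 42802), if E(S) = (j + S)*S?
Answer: √429686 ≈ 655.50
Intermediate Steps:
E(S) = S² (E(S) = (0 + S)*S = S*S = S²)
√(E(622) + 42802) = √(622² + 42802) = √(386884 + 42802) = √429686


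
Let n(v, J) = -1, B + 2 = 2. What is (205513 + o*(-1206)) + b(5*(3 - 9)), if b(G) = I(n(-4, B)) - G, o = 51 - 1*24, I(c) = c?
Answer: 172980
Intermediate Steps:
B = 0 (B = -2 + 2 = 0)
o = 27 (o = 51 - 24 = 27)
b(G) = -1 - G
(205513 + o*(-1206)) + b(5*(3 - 9)) = (205513 + 27*(-1206)) + (-1 - 5*(3 - 9)) = (205513 - 32562) + (-1 - 5*(-6)) = 172951 + (-1 - 1*(-30)) = 172951 + (-1 + 30) = 172951 + 29 = 172980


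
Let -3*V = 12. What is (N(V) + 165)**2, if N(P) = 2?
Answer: 27889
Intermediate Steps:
V = -4 (V = -1/3*12 = -4)
(N(V) + 165)**2 = (2 + 165)**2 = 167**2 = 27889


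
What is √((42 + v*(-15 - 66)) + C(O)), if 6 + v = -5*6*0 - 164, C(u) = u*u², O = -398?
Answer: 2*I*√15757745 ≈ 7939.2*I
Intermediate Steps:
C(u) = u³
v = -170 (v = -6 + (-5*6*0 - 164) = -6 + (-30*0 - 164) = -6 + (0 - 164) = -6 - 164 = -170)
√((42 + v*(-15 - 66)) + C(O)) = √((42 - 170*(-15 - 66)) + (-398)³) = √((42 - 170*(-81)) - 63044792) = √((42 + 13770) - 63044792) = √(13812 - 63044792) = √(-63030980) = 2*I*√15757745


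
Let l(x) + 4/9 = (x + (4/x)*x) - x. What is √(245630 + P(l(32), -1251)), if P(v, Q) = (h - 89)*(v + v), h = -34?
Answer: √2202798/3 ≈ 494.73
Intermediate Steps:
l(x) = 32/9 (l(x) = -4/9 + ((x + (4/x)*x) - x) = -4/9 + ((x + 4) - x) = -4/9 + ((4 + x) - x) = -4/9 + 4 = 32/9)
P(v, Q) = -246*v (P(v, Q) = (-34 - 89)*(v + v) = -246*v)
√(245630 + P(l(32), -1251)) = √(245630 - 246*32/9) = √(245630 - 2624/3) = √(734266/3) = √2202798/3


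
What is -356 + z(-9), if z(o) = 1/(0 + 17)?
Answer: -6051/17 ≈ -355.94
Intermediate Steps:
z(o) = 1/17
-356 + z(-9) = -356 + 1/17 = -6051/17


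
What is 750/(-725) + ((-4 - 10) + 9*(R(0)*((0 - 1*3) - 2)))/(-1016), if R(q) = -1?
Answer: -31379/29464 ≈ -1.0650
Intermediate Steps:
750/(-725) + ((-4 - 10) + 9*(R(0)*((0 - 1*3) - 2)))/(-1016) = 750/(-725) + ((-4 - 10) + 9*(-((0 - 1*3) - 2)))/(-1016) = 750*(-1/725) + (-14 + 9*(-((0 - 3) - 2)))*(-1/1016) = -30/29 + (-14 + 9*(-(-3 - 2)))*(-1/1016) = -30/29 + (-14 + 9*(-1*(-5)))*(-1/1016) = -30/29 + (-14 + 9*5)*(-1/1016) = -30/29 + (-14 + 45)*(-1/1016) = -30/29 + 31*(-1/1016) = -30/29 - 31/1016 = -31379/29464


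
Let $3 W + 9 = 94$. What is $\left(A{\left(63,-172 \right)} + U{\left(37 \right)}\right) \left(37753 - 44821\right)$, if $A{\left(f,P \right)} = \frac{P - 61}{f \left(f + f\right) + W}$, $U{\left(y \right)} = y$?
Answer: $- \frac{6245030352}{23899} \approx -2.6131 \cdot 10^{5}$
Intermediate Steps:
$W = \frac{85}{3}$ ($W = -3 + \frac{1}{3} \cdot 94 = -3 + \frac{94}{3} = \frac{85}{3} \approx 28.333$)
$A{\left(f,P \right)} = \frac{-61 + P}{\frac{85}{3} + 2 f^{2}}$ ($A{\left(f,P \right)} = \frac{P - 61}{f \left(f + f\right) + \frac{85}{3}} = \frac{-61 + P}{f 2 f + \frac{85}{3}} = \frac{-61 + P}{2 f^{2} + \frac{85}{3}} = \frac{-61 + P}{\frac{85}{3} + 2 f^{2}}$)
$\left(A{\left(63,-172 \right)} + U{\left(37 \right)}\right) \left(37753 - 44821\right) = \left(\frac{3 \left(-61 - 172\right)}{85 + 6 \cdot 63^{2}} + 37\right) \left(37753 - 44821\right) = \left(3 \frac{1}{85 + 6 \cdot 3969} \left(-233\right) + 37\right) \left(-7068\right) = \left(3 \frac{1}{85 + 23814} \left(-233\right) + 37\right) \left(-7068\right) = \left(3 \cdot \frac{1}{23899} \left(-233\right) + 37\right) \left(-7068\right) = \left(- \frac{699}{23899} + 37\right) \left(-7068\right) = \frac{883564}{23899} \left(-7068\right) = - \frac{6245030352}{23899}$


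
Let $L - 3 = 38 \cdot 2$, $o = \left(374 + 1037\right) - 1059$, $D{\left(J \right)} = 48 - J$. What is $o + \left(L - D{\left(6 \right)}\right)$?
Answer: $389$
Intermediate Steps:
$o = 352$ ($o = 1411 - 1059 = 352$)
$L = 79$ ($L = 3 + 38 \cdot 2 = 3 + 76 = 79$)
$o + \left(L - D{\left(6 \right)}\right) = 352 + \left(79 - \left(48 - 6\right)\right) = 352 + \left(79 - 42\right) = 352 + 37 = 389$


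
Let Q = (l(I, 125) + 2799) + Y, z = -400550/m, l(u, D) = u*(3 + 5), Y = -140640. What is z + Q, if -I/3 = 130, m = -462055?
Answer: -13026266861/92411 ≈ -1.4096e+5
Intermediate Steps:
I = -390 (I = -3*130 = -390)
l(u, D) = 8*u (l(u, D) = u*8 = 8*u)
z = 80110/92411 (z = -400550/(-462055) = -400550*(-1/462055) = 80110/92411 ≈ 0.86689)
Q = -140961 (Q = (8*(-390) + 2799) - 140640 = (-3120 + 2799) - 140640 = -321 - 140640 = -140961)
z + Q = 80110/92411 - 140961 = -13026266861/92411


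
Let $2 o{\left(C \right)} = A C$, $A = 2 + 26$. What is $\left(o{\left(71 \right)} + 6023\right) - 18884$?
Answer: $-11867$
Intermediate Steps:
$A = 28$
$o{\left(C \right)} = 14 C$ ($o{\left(C \right)} = \frac{28 C}{2} = 14 C$)
$\left(o{\left(71 \right)} + 6023\right) - 18884 = \left(14 \cdot 71 + 6023\right) - 18884 = \left(994 + 6023\right) - 18884 = 7017 - 18884 = -11867$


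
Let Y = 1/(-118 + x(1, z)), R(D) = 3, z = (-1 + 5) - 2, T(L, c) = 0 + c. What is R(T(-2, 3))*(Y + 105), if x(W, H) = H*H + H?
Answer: 35277/112 ≈ 314.97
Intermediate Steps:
T(L, c) = c
z = 2 (z = 4 - 2 = 2)
x(W, H) = H + H² (x(W, H) = H² + H = H + H²)
Y = -1/112 (Y = 1/(-118 + 2*(1 + 2)) = 1/(-118 + 2*3) = 1/(-118 + 6) = 1/(-112) = -1/112 ≈ -0.0089286)
R(T(-2, 3))*(Y + 105) = 3*(-1/112 + 105) = 3*(11759/112) = 35277/112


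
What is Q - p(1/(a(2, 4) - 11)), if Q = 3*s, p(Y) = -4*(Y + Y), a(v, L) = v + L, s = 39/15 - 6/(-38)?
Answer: 634/95 ≈ 6.6737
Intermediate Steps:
s = 262/95 (s = 39*(1/15) - 6*(-1/38) = 13/5 + 3/19 = 262/95 ≈ 2.7579)
a(v, L) = L + v
p(Y) = -8*Y
Q = 786/95 (Q = 3*(262/95) = 786/95 ≈ 8.2737)
Q - p(1/(a(2, 4) - 11)) = 786/95 - (-8)/((4 + 2) - 11) = 786/95 - (-8)/(6 - 11) = 786/95 - (-8)/(-5) = 786/95 - (-8)*(-1)/5 = 786/95 - 1*8/5 = 786/95 - 8/5 = 634/95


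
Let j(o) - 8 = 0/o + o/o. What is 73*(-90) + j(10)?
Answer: -6561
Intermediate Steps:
j(o) = 9 (j(o) = 8 + (0/o + o/o) = 8 + (0 + 1) = 8 + 1 = 9)
73*(-90) + j(10) = 73*(-90) + 9 = -6570 + 9 = -6561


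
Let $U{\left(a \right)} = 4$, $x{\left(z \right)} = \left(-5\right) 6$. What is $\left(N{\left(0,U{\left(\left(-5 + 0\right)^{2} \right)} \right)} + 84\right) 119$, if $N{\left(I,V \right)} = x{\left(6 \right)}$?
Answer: $6426$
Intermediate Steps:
$x{\left(z \right)} = -30$
$N{\left(I,V \right)} = -30$
$\left(N{\left(0,U{\left(\left(-5 + 0\right)^{2} \right)} \right)} + 84\right) 119 = \left(-30 + 84\right) 119 = 54 \cdot 119 = 6426$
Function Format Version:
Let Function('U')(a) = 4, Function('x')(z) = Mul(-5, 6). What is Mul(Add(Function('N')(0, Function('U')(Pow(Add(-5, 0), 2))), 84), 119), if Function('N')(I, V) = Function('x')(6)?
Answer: 6426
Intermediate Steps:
Function('x')(z) = -30
Function('N')(I, V) = -30
Mul(Add(Function('N')(0, Function('U')(Pow(Add(-5, 0), 2))), 84), 119) = Mul(Add(-30, 84), 119) = Mul(54, 119) = 6426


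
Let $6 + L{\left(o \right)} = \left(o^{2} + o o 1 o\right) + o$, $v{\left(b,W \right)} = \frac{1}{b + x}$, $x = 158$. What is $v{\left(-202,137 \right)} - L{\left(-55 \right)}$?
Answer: $\frac{7190083}{44} \approx 1.6341 \cdot 10^{5}$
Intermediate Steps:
$v{\left(b,W \right)} = \frac{1}{158 + b}$ ($v{\left(b,W \right)} = \frac{1}{b + 158} = \frac{1}{158 + b}$)
$L{\left(o \right)} = -6 + o + o^{2} + o^{3}$ ($L{\left(o \right)} = -6 + \left(\left(o^{2} + o o 1 o\right) + o\right) = -6 + \left(\left(o^{2} + o^{2} \cdot 1 o\right) + o\right) = -6 + \left(\left(o^{2} + o^{2} o\right) + o\right) = -6 + \left(\left(o^{2} + o^{3}\right) + o\right) = -6 + \left(o + o^{2} + o^{3}\right) = -6 + o + o^{2} + o^{3}$)
$v{\left(-202,137 \right)} - L{\left(-55 \right)} = \frac{1}{158 - 202} - \left(-6 - 55 + \left(-55\right)^{2} + \left(-55\right)^{3}\right) = \frac{1}{-44} - \left(-6 - 55 + 3025 - 166375\right) = - \frac{1}{44} - -163411 = - \frac{1}{44} + 163411 = \frac{7190083}{44}$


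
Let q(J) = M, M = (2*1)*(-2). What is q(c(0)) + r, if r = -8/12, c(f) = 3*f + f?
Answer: -14/3 ≈ -4.6667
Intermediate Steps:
M = -4 (M = 2*(-2) = -4)
c(f) = 4*f
r = -⅔ (r = (1/12)*(-8) = -⅔ ≈ -0.66667)
q(J) = -4
q(c(0)) + r = -4 - ⅔ = -14/3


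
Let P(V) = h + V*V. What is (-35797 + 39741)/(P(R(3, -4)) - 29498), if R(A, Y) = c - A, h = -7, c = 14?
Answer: -493/3673 ≈ -0.13422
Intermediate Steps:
R(A, Y) = 14 - A
P(V) = -7 + V² (P(V) = -7 + V*V = -7 + V²)
(-35797 + 39741)/(P(R(3, -4)) - 29498) = (-35797 + 39741)/((-7 + (14 - 1*3)²) - 29498) = 3944/((-7 + (14 - 3)²) - 29498) = 3944/((-7 + 11²) - 29498) = 3944/((-7 + 121) - 29498) = 3944/(114 - 29498) = 3944/(-29384) = 3944*(-1/29384) = -493/3673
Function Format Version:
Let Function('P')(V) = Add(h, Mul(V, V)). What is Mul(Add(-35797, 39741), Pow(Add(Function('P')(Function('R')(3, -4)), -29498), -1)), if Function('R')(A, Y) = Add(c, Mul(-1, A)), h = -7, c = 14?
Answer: Rational(-493, 3673) ≈ -0.13422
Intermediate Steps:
Function('R')(A, Y) = Add(14, Mul(-1, A))
Function('P')(V) = Add(-7, Pow(V, 2)) (Function('P')(V) = Add(-7, Mul(V, V)) = Add(-7, Pow(V, 2)))
Mul(Add(-35797, 39741), Pow(Add(Function('P')(Function('R')(3, -4)), -29498), -1)) = Mul(Add(-35797, 39741), Pow(Add(Add(-7, Pow(Add(14, Mul(-1, 3)), 2)), -29498), -1)) = Mul(3944, Pow(Add(Add(-7, Pow(Add(14, -3), 2)), -29498), -1)) = Mul(3944, Pow(Add(Add(-7, Pow(11, 2)), -29498), -1)) = Mul(3944, Pow(Add(Add(-7, 121), -29498), -1)) = Mul(3944, Pow(Add(114, -29498), -1)) = Mul(3944, Pow(-29384, -1)) = Mul(3944, Rational(-1, 29384)) = Rational(-493, 3673)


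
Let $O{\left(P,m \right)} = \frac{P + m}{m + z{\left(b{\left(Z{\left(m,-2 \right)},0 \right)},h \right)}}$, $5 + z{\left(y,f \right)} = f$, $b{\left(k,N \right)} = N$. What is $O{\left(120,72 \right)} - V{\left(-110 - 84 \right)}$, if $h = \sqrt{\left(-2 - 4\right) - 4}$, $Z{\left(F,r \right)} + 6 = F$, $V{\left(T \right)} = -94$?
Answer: $\frac{435770}{4499} - \frac{192 i \sqrt{10}}{4499} \approx 96.859 - 0.13495 i$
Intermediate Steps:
$Z{\left(F,r \right)} = -6 + F$
$h = i \sqrt{10}$ ($h = \sqrt{-6 - 4} = \sqrt{-10} = i \sqrt{10} \approx 3.1623 i$)
$z{\left(y,f \right)} = -5 + f$
$O{\left(P,m \right)} = \frac{P + m}{-5 + m + i \sqrt{10}}$ ($O{\left(P,m \right)} = \frac{P + m}{m - \left(5 - i \sqrt{10}\right)} = \frac{P + m}{-5 + m + i \sqrt{10}}$)
$O{\left(120,72 \right)} - V{\left(-110 - 84 \right)} = \frac{120 + 72}{-5 + 72 + i \sqrt{10}} - -94 = \frac{1}{67 + i \sqrt{10}} \cdot 192 + 94 = \frac{192}{67 + i \sqrt{10}} + 94 = 94 + \frac{192}{67 + i \sqrt{10}}$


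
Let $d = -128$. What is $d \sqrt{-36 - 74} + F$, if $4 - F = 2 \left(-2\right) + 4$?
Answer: $4 - 128 i \sqrt{110} \approx 4.0 - 1342.5 i$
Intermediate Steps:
$F = 4$ ($F = 4 - \left(2 \left(-2\right) + 4\right) = 4 - \left(-4 + 4\right) = 4 - 0 = 4 + 0 = 4$)
$d \sqrt{-36 - 74} + F = - 128 \sqrt{-36 - 74} + 4 = - 128 \sqrt{-110} + 4 = - 128 i \sqrt{110} + 4 = 4 - 128 i \sqrt{110}$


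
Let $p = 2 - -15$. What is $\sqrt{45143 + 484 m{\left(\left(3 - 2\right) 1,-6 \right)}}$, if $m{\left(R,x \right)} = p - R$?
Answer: $17 \sqrt{183} \approx 229.97$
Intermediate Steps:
$p = 17$ ($p = 2 + 15 = 17$)
$m{\left(R,x \right)} = 17 - R$
$\sqrt{45143 + 484 m{\left(\left(3 - 2\right) 1,-6 \right)}} = \sqrt{45143 + 484 \left(17 - \left(3 - 2\right) 1\right)} = \sqrt{45143 + 484 \left(17 - 1 \cdot 1\right)} = \sqrt{45143 + 484 \left(17 - 1\right)} = \sqrt{45143 + 484 \cdot 16} = \sqrt{45143 + 7744} = \sqrt{52887} = 17 \sqrt{183}$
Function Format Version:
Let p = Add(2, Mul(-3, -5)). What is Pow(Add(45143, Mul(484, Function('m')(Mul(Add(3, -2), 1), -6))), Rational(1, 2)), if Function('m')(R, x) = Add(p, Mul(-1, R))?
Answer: Mul(17, Pow(183, Rational(1, 2))) ≈ 229.97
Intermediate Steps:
p = 17 (p = Add(2, 15) = 17)
Function('m')(R, x) = Add(17, Mul(-1, R))
Pow(Add(45143, Mul(484, Function('m')(Mul(Add(3, -2), 1), -6))), Rational(1, 2)) = Pow(Add(45143, Mul(484, Add(17, Mul(-1, Mul(Add(3, -2), 1))))), Rational(1, 2)) = Pow(Add(45143, Mul(484, Add(17, Mul(-1, Mul(1, 1))))), Rational(1, 2)) = Pow(Add(45143, Mul(484, Add(17, Mul(-1, 1)))), Rational(1, 2)) = Pow(Add(45143, Mul(484, Add(17, -1))), Rational(1, 2)) = Pow(Add(45143, Mul(484, 16)), Rational(1, 2)) = Pow(Add(45143, 7744), Rational(1, 2)) = Pow(52887, Rational(1, 2)) = Mul(17, Pow(183, Rational(1, 2)))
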